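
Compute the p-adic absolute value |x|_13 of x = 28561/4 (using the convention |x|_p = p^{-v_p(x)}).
|28561/4|_13 = 1/28561

Step 1 — compute v_13(x) by factoring powers of 13 out of the numerator and denominator: v_13(28561/4) = 4. Step 2 — apply |x|_p = p^{-v_p(x)} = 13^{-4} = 1/28561.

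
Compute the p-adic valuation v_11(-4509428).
v_11(-4509428) = 5

v_11(n) is the largest exponent k such that 11^k divides n. Factor out: -4509428 = -11^5 · 28. (Sign doesn't affect v_p.) So v_11(-4509428) = 5.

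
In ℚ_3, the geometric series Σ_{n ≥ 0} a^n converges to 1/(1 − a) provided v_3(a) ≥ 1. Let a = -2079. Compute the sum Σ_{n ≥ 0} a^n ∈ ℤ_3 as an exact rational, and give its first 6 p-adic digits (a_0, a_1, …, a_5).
Σ a^n = 1/(1 − a) = 1/2080;  first 6 digits = (1, 0, 0, 1, 1, 0)

v_3(a) = 3 ≥ 1, so the series converges in ℤ_3 to 1/(1 − a) = 1/(1 − (-2079)) = 1/2080. Expand this rational in ℤ_3: compute digits iteratively via d_i = x_i mod 3, x_{i+1} = (x_i − d_i)/3. The first 6 digits are (1, 0, 0, 1, 1, 0).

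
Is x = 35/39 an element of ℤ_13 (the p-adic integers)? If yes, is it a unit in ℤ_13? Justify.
x ∉ ℤ_13 (v_13(x) = -1 < 0)

ℤ_13 = {x ∈ ℚ_13 : v_13(x) ≥ 0} and ℤ_13^× = {x ∈ ℤ_13 : v_13(x) = 0}. Here v_13(35/39) = v_13(num) − v_13(den) = -1; compare against these criteria.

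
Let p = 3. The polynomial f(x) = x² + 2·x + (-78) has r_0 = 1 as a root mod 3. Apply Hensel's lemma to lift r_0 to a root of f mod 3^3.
r_2 = 4 (mod 27)

Hensel: r_{i+1} = r_i − f(r_i)·(f′(r_i))^{-1} mod 3^{i+2}, f′(x) = 2x + 2. Iterate:
  r_0 = 1 (mod 3)
  r_1 = 4 (mod 9)
  r_2 = 4 (mod 27)
Final: r = 4 satisfies f(r) ≡ 0 mod 3^3.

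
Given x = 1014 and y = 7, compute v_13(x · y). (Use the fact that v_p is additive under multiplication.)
v_13(7098) = 2

v_p(x) = 2 (factor: 1014 = 13^2 · 6); v_p(y) = 0 (factor: 7 = 13^0 · 7). Additivity: v_p(xy) = v_p(x) + v_p(y) = 2 + 0 = 2. (Direct check: xy = 7098 = 13^2 · (42).)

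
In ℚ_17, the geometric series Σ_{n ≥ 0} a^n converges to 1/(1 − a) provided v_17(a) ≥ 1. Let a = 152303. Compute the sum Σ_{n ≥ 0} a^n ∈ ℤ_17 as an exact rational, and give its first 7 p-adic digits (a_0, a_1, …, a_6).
Σ a^n = 1/(1 − a) = -1/152302;  first 7 digits = (1, 0, 0, 14, 1, 0, 9)

v_17(a) = 3 ≥ 1, so the series converges in ℤ_17 to 1/(1 − a) = 1/(1 − 152303) = -1/152302. Expand this rational in ℤ_17: compute digits iteratively via d_i = x_i mod 17, x_{i+1} = (x_i − d_i)/17. The first 7 digits are (1, 0, 0, 14, 1, 0, 9).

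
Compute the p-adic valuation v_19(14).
v_19(14) = 0

v_19(n) is the largest exponent k such that 19^k divides n. Factor out: 14 = 19^0 · 14. (Sign doesn't affect v_p.) So v_19(14) = 0.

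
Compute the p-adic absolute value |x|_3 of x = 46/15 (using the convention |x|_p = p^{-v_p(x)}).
|46/15|_3 = 3

Step 1 — compute v_3(x) by factoring powers of 3 out of the numerator and denominator: v_3(46/15) = -1. Step 2 — apply |x|_p = p^{-v_p(x)} = 3^{1} = 3.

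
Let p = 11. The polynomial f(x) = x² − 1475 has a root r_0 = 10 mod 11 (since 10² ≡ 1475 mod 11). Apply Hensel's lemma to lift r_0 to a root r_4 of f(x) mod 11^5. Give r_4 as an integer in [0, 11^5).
r_4 = 6643 (mod 161051)

Hensel's recurrence: r_{i+1} = r_i − f(r_i)·(f′(r_i))^{-1} mod 11^{i+2}, with f′(x) = 2x. Iterate:
  r_0 = 10 (mod 11)
  r_1 = 109 (mod 121)
  r_2 = 1319 (mod 1331)
  r_3 = 6643 (mod 14641)
  r_4 = 6643 (mod 161051)
Final: r_4 = 6643, and one checks f(r_4) ≡ 0 mod 11^5.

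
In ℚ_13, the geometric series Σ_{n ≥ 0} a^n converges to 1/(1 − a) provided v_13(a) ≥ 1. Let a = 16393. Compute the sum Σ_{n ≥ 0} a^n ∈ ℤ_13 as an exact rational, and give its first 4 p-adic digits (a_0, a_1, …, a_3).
Σ a^n = 1/(1 − a) = -1/16392;  first 4 digits = (1, 0, 6, 7)

v_13(a) = 2 ≥ 1, so the series converges in ℤ_13 to 1/(1 − a) = 1/(1 − 16393) = -1/16392. Expand this rational in ℤ_13: compute digits iteratively via d_i = x_i mod 13, x_{i+1} = (x_i − d_i)/13. The first 4 digits are (1, 0, 6, 7).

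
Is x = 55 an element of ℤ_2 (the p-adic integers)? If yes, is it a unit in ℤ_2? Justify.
x ∈ ℤ_2^× (unit); v_2(x) = 0

ℤ_2 = {x ∈ ℚ_2 : v_2(x) ≥ 0} and ℤ_2^× = {x ∈ ℤ_2 : v_2(x) = 0}. Here v_2(55) = v_2(num) − v_2(den) = 0; compare against these criteria.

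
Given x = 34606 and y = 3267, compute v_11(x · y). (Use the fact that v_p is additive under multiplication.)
v_11(113057802) = 5

v_p(x) = 3 (factor: 34606 = 11^3 · 26); v_p(y) = 2 (factor: 3267 = 11^2 · 27). Additivity: v_p(xy) = v_p(x) + v_p(y) = 3 + 2 = 5. (Direct check: xy = 113057802 = 11^5 · (702).)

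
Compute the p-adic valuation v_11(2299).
v_11(2299) = 2

v_11(n) is the largest exponent k such that 11^k divides n. Factor out: 2299 = 11^2 · 19. (Sign doesn't affect v_p.) So v_11(2299) = 2.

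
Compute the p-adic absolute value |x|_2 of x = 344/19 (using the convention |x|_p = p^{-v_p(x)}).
|344/19|_2 = 1/8

Step 1 — compute v_2(x) by factoring powers of 2 out of the numerator and denominator: v_2(344/19) = 3. Step 2 — apply |x|_p = p^{-v_p(x)} = 2^{-3} = 1/8.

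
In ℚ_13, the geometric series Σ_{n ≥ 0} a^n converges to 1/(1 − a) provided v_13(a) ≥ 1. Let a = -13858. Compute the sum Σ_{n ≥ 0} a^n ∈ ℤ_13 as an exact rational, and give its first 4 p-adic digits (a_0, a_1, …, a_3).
Σ a^n = 1/(1 − a) = 1/13859;  first 4 digits = (1, 0, 9, 6)

v_13(a) = 2 ≥ 1, so the series converges in ℤ_13 to 1/(1 − a) = 1/(1 − (-13858)) = 1/13859. Expand this rational in ℤ_13: compute digits iteratively via d_i = x_i mod 13, x_{i+1} = (x_i − d_i)/13. The first 4 digits are (1, 0, 9, 6).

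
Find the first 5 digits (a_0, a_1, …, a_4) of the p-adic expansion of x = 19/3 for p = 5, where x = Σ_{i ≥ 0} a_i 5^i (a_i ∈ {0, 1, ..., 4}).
(a_0, …, a_4) = (3, 4, 1, 3, 1)

v_5(19/3) = 0 (numerator and denominator both coprime to 5), so x ∈ ℤ_5^×. Compute digits iteratively via a_i = x_i mod 5, x_{i+1} = (x_i − a_i)/5, with x_0 = x:
  x_0 = 19/3;  a_0 = 3;  x_1 = (x_0 − 3)/5 = 2/3
  x_1 = 2/3;  a_1 = 4;  x_2 = (x_1 − 4)/5 = -2/3
  x_2 = -2/3;  a_2 = 1;  x_3 = (x_2 − 1)/5 = -1/3
  x_3 = -1/3;  a_3 = 3;  x_4 = (x_3 − 3)/5 = -2/3
  x_4 = -2/3;  a_4 = 1;  x_5 = (x_4 − 1)/5 = -1/3
Digits: (3, 4, 1, 3, 1).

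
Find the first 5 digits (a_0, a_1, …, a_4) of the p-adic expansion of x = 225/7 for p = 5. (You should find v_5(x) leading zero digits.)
(a_0, …, a_4) = (0, 0, 2, 2, 1)

v_5(225/7) = 2, so a_0 = ... = a_1 = 0. Factor out: x = 5^2 · u with u = 9/7 a unit in ℤ_5. Expand u iteratively via a_{v+i} = u_i mod 5, u_{i+1} = (u_i − a_{v+i})/5:
  u_0 = 9/7;  a_2 = 2;  u_1 = (u_0 − 2)/5 = -1/7
  u_1 = -1/7;  a_3 = 2;  u_2 = (u_1 − 2)/5 = -3/7
  u_2 = -3/7;  a_4 = 1;  u_3 = (u_2 − 1)/5 = -2/7
Digits: (0, 0, 2, 2, 1).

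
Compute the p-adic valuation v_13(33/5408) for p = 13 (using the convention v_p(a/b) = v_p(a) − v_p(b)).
v_13(33/5408) = -2

Factor powers of 13 from the numerator and denominator of the reduced fraction: 33 = 13^0 · 33 and 5408 = 13^2 · 32. Apply v_p(a/b) = v_p(a) − v_p(b): v_13(33/5408) = 0 − 2 = -2.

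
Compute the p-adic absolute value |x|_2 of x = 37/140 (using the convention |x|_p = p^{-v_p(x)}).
|37/140|_2 = 4

Step 1 — compute v_2(x) by factoring powers of 2 out of the numerator and denominator: v_2(37/140) = -2. Step 2 — apply |x|_p = p^{-v_p(x)} = 2^{2} = 4.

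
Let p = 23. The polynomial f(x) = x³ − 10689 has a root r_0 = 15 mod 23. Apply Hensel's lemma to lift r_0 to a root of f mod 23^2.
r_1 = 268 (mod 529)

Hensel: r_{i+1} = r_i − f(r_i)/f′(r_i) mod 23^{i+2}, where f′(x) = 3x². Iterate:
  r_0 = 15 (mod 23)
  r_1 = 268 (mod 529)
Final: r = 268 with f(r) ≡ 0 mod 23^2.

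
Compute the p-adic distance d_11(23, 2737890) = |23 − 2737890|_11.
d_11(23, 2737890) = 1/161051

Step 1 — x − y = 23 − 2737890 = -2737867. Step 2 — v_11(-2737867) = 5 (factor: -2737867 = −(11^5 · 17); the sign does not affect v_p). Step 3 — |x − y|_11 = 11^{-5} = 1/161051.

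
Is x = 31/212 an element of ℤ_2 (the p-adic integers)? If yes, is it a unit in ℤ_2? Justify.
x ∉ ℤ_2 (v_2(x) = -2 < 0)

ℤ_2 = {x ∈ ℚ_2 : v_2(x) ≥ 0} and ℤ_2^× = {x ∈ ℤ_2 : v_2(x) = 0}. Here v_2(31/212) = v_2(num) − v_2(den) = -2; compare against these criteria.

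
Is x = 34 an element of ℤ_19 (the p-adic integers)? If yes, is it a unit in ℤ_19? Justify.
x ∈ ℤ_19^× (unit); v_19(x) = 0

ℤ_19 = {x ∈ ℚ_19 : v_19(x) ≥ 0} and ℤ_19^× = {x ∈ ℤ_19 : v_19(x) = 0}. Here v_19(34) = v_19(num) − v_19(den) = 0; compare against these criteria.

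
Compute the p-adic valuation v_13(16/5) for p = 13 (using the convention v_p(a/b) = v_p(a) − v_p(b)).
v_13(16/5) = 0

Factor powers of 13 from the numerator and denominator of the reduced fraction: 16 = 13^0 · 16 and 5 = 13^0 · 5. Apply v_p(a/b) = v_p(a) − v_p(b): v_13(16/5) = 0 − 0 = 0.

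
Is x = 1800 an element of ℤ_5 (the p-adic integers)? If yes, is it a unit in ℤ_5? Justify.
x ∈ ℤ_5 but not a unit; v_5(x) = 2 > 0

ℤ_5 = {x ∈ ℚ_5 : v_5(x) ≥ 0} and ℤ_5^× = {x ∈ ℤ_5 : v_5(x) = 0}. Here v_5(1800) = v_5(num) − v_5(den) = 2; compare against these criteria.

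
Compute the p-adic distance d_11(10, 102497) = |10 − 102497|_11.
d_11(10, 102497) = 1/14641

Step 1 — x − y = 10 − 102497 = -102487. Step 2 — v_11(-102487) = 4 (factor: -102487 = −(11^4 · 7); the sign does not affect v_p). Step 3 — |x − y|_11 = 11^{-4} = 1/14641.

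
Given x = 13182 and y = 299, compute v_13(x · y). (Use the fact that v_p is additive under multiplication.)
v_13(3941418) = 4

v_p(x) = 3 (factor: 13182 = 13^3 · 6); v_p(y) = 1 (factor: 299 = 13^1 · 23). Additivity: v_p(xy) = v_p(x) + v_p(y) = 3 + 1 = 4. (Direct check: xy = 3941418 = 13^4 · (138).)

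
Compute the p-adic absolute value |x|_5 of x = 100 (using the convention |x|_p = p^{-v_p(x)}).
|100|_5 = 1/25

Step 1 — compute v_5(x) by factoring powers of 5 out of the numerator and denominator: v_5(100) = 2. Step 2 — apply |x|_p = p^{-v_p(x)} = 5^{-2} = 1/25.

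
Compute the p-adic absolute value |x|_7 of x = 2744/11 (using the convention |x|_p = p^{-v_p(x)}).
|2744/11|_7 = 1/343

Step 1 — compute v_7(x) by factoring powers of 7 out of the numerator and denominator: v_7(2744/11) = 3. Step 2 — apply |x|_p = p^{-v_p(x)} = 7^{-3} = 1/343.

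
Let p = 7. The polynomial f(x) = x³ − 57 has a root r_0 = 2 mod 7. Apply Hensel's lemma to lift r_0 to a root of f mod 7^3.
r_2 = 149 (mod 343)

Hensel: r_{i+1} = r_i − f(r_i)/f′(r_i) mod 7^{i+2}, where f′(x) = 3x². Iterate:
  r_0 = 2 (mod 7)
  r_1 = 2 (mod 49)
  r_2 = 149 (mod 343)
Final: r = 149 with f(r) ≡ 0 mod 7^3.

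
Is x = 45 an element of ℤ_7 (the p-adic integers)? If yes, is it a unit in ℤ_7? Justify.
x ∈ ℤ_7^× (unit); v_7(x) = 0

ℤ_7 = {x ∈ ℚ_7 : v_7(x) ≥ 0} and ℤ_7^× = {x ∈ ℤ_7 : v_7(x) = 0}. Here v_7(45) = v_7(num) − v_7(den) = 0; compare against these criteria.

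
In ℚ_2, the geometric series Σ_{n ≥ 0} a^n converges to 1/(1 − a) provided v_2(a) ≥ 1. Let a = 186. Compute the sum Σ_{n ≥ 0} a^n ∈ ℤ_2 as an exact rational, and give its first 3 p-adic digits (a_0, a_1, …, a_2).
Σ a^n = 1/(1 − a) = -1/185;  first 3 digits = (1, 1, 1)

v_2(a) = 1 ≥ 1, so the series converges in ℤ_2 to 1/(1 − a) = 1/(1 − 186) = -1/185. Expand this rational in ℤ_2: compute digits iteratively via d_i = x_i mod 2, x_{i+1} = (x_i − d_i)/2. The first 3 digits are (1, 1, 1).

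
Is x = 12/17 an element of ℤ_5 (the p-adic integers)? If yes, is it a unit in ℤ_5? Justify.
x ∈ ℤ_5^× (unit); v_5(x) = 0

ℤ_5 = {x ∈ ℚ_5 : v_5(x) ≥ 0} and ℤ_5^× = {x ∈ ℤ_5 : v_5(x) = 0}. Here v_5(12/17) = v_5(num) − v_5(den) = 0; compare against these criteria.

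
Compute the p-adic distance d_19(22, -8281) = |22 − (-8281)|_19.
d_19(22, -8281) = 1/361

Step 1 — x − y = 22 − (-8281) = 8303. Step 2 — v_19(8303) = 2 (factor: 8303 = (19^2 · 23); the sign does not affect v_p). Step 3 — |x − y|_19 = 19^{-2} = 1/361.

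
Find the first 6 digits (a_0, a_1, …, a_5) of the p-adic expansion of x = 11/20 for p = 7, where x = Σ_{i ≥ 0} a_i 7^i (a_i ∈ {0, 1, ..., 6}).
(a_0, …, a_5) = (3, 0, 1, 3, 2, 0)

v_7(11/20) = 0 (numerator and denominator both coprime to 7), so x ∈ ℤ_7^×. Compute digits iteratively via a_i = x_i mod 7, x_{i+1} = (x_i − a_i)/7, with x_0 = x:
  x_0 = 11/20;  a_0 = 3;  x_1 = (x_0 − 3)/7 = -7/20
  x_1 = -7/20;  a_1 = 0;  x_2 = (x_1 − 0)/7 = -1/20
  x_2 = -1/20;  a_2 = 1;  x_3 = (x_2 − 1)/7 = -3/20
  x_3 = -3/20;  a_3 = 3;  x_4 = (x_3 − 3)/7 = -9/20
  x_4 = -9/20;  a_4 = 2;  x_5 = (x_4 − 2)/7 = -7/20
  x_5 = -7/20;  a_5 = 0;  x_6 = (x_5 − 0)/7 = -1/20
Digits: (3, 0, 1, 3, 2, 0).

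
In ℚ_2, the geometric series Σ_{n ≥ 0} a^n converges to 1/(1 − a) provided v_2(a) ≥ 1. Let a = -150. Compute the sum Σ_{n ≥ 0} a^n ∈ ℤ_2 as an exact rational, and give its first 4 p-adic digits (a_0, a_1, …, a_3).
Σ a^n = 1/(1 − a) = 1/151;  first 4 digits = (1, 1, 1, 0)

v_2(a) = 1 ≥ 1, so the series converges in ℤ_2 to 1/(1 − a) = 1/(1 − (-150)) = 1/151. Expand this rational in ℤ_2: compute digits iteratively via d_i = x_i mod 2, x_{i+1} = (x_i − d_i)/2. The first 4 digits are (1, 1, 1, 0).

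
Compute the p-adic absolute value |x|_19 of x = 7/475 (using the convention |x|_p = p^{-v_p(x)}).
|7/475|_19 = 19

Step 1 — compute v_19(x) by factoring powers of 19 out of the numerator and denominator: v_19(7/475) = -1. Step 2 — apply |x|_p = p^{-v_p(x)} = 19^{1} = 19.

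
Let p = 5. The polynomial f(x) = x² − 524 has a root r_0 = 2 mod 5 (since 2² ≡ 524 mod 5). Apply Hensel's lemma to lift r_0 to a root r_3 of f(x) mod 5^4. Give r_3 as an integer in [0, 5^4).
r_3 = 532 (mod 625)

Hensel's recurrence: r_{i+1} = r_i − f(r_i)·(f′(r_i))^{-1} mod 5^{i+2}, with f′(x) = 2x. Iterate:
  r_0 = 2 (mod 5)
  r_1 = 7 (mod 25)
  r_2 = 32 (mod 125)
  r_3 = 532 (mod 625)
Final: r_3 = 532, and one checks f(r_3) ≡ 0 mod 5^4.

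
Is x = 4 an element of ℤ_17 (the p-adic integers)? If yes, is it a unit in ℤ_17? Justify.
x ∈ ℤ_17^× (unit); v_17(x) = 0

ℤ_17 = {x ∈ ℚ_17 : v_17(x) ≥ 0} and ℤ_17^× = {x ∈ ℤ_17 : v_17(x) = 0}. Here v_17(4) = v_17(num) − v_17(den) = 0; compare against these criteria.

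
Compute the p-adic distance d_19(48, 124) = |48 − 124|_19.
d_19(48, 124) = 1/19

Step 1 — x − y = 48 − 124 = -76. Step 2 — v_19(-76) = 1 (factor: -76 = −(19^1 · 4); the sign does not affect v_p). Step 3 — |x − y|_19 = 19^{-1} = 1/19.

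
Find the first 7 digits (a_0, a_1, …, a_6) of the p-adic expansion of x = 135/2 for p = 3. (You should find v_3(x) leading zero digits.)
(a_0, …, a_6) = (0, 0, 0, 1, 2, 1, 1)

v_3(135/2) = 3, so a_0 = ... = a_2 = 0. Factor out: x = 3^3 · u with u = 5/2 a unit in ℤ_3. Expand u iteratively via a_{v+i} = u_i mod 3, u_{i+1} = (u_i − a_{v+i})/3:
  u_0 = 5/2;  a_3 = 1;  u_1 = (u_0 − 1)/3 = 1/2
  u_1 = 1/2;  a_4 = 2;  u_2 = (u_1 − 2)/3 = -1/2
  u_2 = -1/2;  a_5 = 1;  u_3 = (u_2 − 1)/3 = -1/2
  u_3 = -1/2;  a_6 = 1;  u_4 = (u_3 − 1)/3 = -1/2
Digits: (0, 0, 0, 1, 2, 1, 1).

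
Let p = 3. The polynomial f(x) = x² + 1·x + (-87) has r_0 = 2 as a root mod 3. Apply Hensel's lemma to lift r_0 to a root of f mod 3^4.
r_3 = 2 (mod 81)

Hensel: r_{i+1} = r_i − f(r_i)·(f′(r_i))^{-1} mod 3^{i+2}, f′(x) = 2x + 1. Iterate:
  r_0 = 2 (mod 3)
  r_1 = 2 (mod 9)
  r_2 = 2 (mod 27)
  r_3 = 2 (mod 81)
Final: r = 2 satisfies f(r) ≡ 0 mod 3^4.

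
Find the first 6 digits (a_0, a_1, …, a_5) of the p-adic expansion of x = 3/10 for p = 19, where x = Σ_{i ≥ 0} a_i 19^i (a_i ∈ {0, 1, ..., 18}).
(a_0, …, a_5) = (6, 13, 5, 13, 5, 13)

v_19(3/10) = 0 (numerator and denominator both coprime to 19), so x ∈ ℤ_19^×. Compute digits iteratively via a_i = x_i mod 19, x_{i+1} = (x_i − a_i)/19, with x_0 = x:
  x_0 = 3/10;  a_0 = 6;  x_1 = (x_0 − 6)/19 = -3/10
  x_1 = -3/10;  a_1 = 13;  x_2 = (x_1 − 13)/19 = -7/10
  x_2 = -7/10;  a_2 = 5;  x_3 = (x_2 − 5)/19 = -3/10
  x_3 = -3/10;  a_3 = 13;  x_4 = (x_3 − 13)/19 = -7/10
  x_4 = -7/10;  a_4 = 5;  x_5 = (x_4 − 5)/19 = -3/10
  x_5 = -3/10;  a_5 = 13;  x_6 = (x_5 − 13)/19 = -7/10
Digits: (6, 13, 5, 13, 5, 13).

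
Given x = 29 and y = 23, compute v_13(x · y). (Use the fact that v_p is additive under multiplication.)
v_13(667) = 0

v_p(x) = 0 (factor: 29 = 13^0 · 29); v_p(y) = 0 (factor: 23 = 13^0 · 23). Additivity: v_p(xy) = v_p(x) + v_p(y) = 0 + 0 = 0. (Direct check: xy = 667 = 13^0 · (667).)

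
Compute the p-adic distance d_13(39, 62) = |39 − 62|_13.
d_13(39, 62) = 1

Step 1 — x − y = 39 − 62 = -23. Step 2 — v_13(-23) = 0 (factor: -23 = −(13^0 · 23); the sign does not affect v_p). Step 3 — |x − y|_13 = 13^{0} = 1.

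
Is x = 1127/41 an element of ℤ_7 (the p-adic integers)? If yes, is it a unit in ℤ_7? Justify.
x ∈ ℤ_7 but not a unit; v_7(x) = 2 > 0

ℤ_7 = {x ∈ ℚ_7 : v_7(x) ≥ 0} and ℤ_7^× = {x ∈ ℤ_7 : v_7(x) = 0}. Here v_7(1127/41) = v_7(num) − v_7(den) = 2; compare against these criteria.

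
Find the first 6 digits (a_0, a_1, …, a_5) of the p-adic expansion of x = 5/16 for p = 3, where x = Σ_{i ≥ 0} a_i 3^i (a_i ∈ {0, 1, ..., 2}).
(a_0, …, a_5) = (2, 0, 0, 2, 1, 0)

v_3(5/16) = 0 (numerator and denominator both coprime to 3), so x ∈ ℤ_3^×. Compute digits iteratively via a_i = x_i mod 3, x_{i+1} = (x_i − a_i)/3, with x_0 = x:
  x_0 = 5/16;  a_0 = 2;  x_1 = (x_0 − 2)/3 = -9/16
  x_1 = -9/16;  a_1 = 0;  x_2 = (x_1 − 0)/3 = -3/16
  x_2 = -3/16;  a_2 = 0;  x_3 = (x_2 − 0)/3 = -1/16
  x_3 = -1/16;  a_3 = 2;  x_4 = (x_3 − 2)/3 = -11/16
  x_4 = -11/16;  a_4 = 1;  x_5 = (x_4 − 1)/3 = -9/16
  x_5 = -9/16;  a_5 = 0;  x_6 = (x_5 − 0)/3 = -3/16
Digits: (2, 0, 0, 2, 1, 0).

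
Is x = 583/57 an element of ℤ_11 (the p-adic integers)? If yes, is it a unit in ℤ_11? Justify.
x ∈ ℤ_11 but not a unit; v_11(x) = 1 > 0

ℤ_11 = {x ∈ ℚ_11 : v_11(x) ≥ 0} and ℤ_11^× = {x ∈ ℤ_11 : v_11(x) = 0}. Here v_11(583/57) = v_11(num) − v_11(den) = 1; compare against these criteria.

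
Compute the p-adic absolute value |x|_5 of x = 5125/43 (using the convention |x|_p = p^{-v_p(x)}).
|5125/43|_5 = 1/125

Step 1 — compute v_5(x) by factoring powers of 5 out of the numerator and denominator: v_5(5125/43) = 3. Step 2 — apply |x|_p = p^{-v_p(x)} = 5^{-3} = 1/125.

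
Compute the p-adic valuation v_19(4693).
v_19(4693) = 2

v_19(n) is the largest exponent k such that 19^k divides n. Factor out: 4693 = 19^2 · 13. (Sign doesn't affect v_p.) So v_19(4693) = 2.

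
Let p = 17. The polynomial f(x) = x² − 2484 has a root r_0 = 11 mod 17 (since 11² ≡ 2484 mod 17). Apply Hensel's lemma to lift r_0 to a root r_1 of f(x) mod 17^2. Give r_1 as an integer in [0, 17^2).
r_1 = 79 (mod 289)

Hensel's recurrence: r_{i+1} = r_i − f(r_i)·(f′(r_i))^{-1} mod 17^{i+2}, with f′(x) = 2x. Iterate:
  r_0 = 11 (mod 17)
  r_1 = 79 (mod 289)
Final: r_1 = 79, and one checks f(r_1) ≡ 0 mod 17^2.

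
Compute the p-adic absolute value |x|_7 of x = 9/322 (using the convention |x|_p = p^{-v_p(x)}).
|9/322|_7 = 7

Step 1 — compute v_7(x) by factoring powers of 7 out of the numerator and denominator: v_7(9/322) = -1. Step 2 — apply |x|_p = p^{-v_p(x)} = 7^{1} = 7.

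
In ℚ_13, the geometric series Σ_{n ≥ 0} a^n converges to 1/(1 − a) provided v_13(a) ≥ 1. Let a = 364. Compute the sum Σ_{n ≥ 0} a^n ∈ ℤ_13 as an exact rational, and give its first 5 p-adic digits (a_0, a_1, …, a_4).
Σ a^n = 1/(1 − a) = -1/363;  first 5 digits = (1, 2, 6, 3, 6)

v_13(a) = 1 ≥ 1, so the series converges in ℤ_13 to 1/(1 − a) = 1/(1 − 364) = -1/363. Expand this rational in ℤ_13: compute digits iteratively via d_i = x_i mod 13, x_{i+1} = (x_i − d_i)/13. The first 5 digits are (1, 2, 6, 3, 6).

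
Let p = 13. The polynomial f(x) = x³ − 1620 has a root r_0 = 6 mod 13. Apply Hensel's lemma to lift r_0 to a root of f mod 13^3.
r_2 = 357 (mod 2197)

Hensel: r_{i+1} = r_i − f(r_i)/f′(r_i) mod 13^{i+2}, where f′(x) = 3x². Iterate:
  r_0 = 6 (mod 13)
  r_1 = 19 (mod 169)
  r_2 = 357 (mod 2197)
Final: r = 357 with f(r) ≡ 0 mod 13^3.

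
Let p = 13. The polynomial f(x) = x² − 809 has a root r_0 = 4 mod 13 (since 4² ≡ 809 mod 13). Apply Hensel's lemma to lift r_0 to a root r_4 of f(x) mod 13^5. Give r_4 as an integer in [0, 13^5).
r_4 = 172631 (mod 371293)

Hensel's recurrence: r_{i+1} = r_i − f(r_i)·(f′(r_i))^{-1} mod 13^{i+2}, with f′(x) = 2x. Iterate:
  r_0 = 4 (mod 13)
  r_1 = 82 (mod 169)
  r_2 = 1265 (mod 2197)
  r_3 = 1265 (mod 28561)
  r_4 = 172631 (mod 371293)
Final: r_4 = 172631, and one checks f(r_4) ≡ 0 mod 13^5.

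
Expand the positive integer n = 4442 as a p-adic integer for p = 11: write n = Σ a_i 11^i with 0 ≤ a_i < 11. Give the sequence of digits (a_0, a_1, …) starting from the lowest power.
(a_0, a_1, …) = (9, 7, 3, 3)

Repeated division by 11 gives the digits low-to-high: 4442 = 9 + 7·11^1 + 3·11^2 + 3·11^3. Digit sequence: (9, 7, 3, 3).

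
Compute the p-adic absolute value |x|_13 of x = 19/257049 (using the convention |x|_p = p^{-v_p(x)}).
|19/257049|_13 = 28561

Step 1 — compute v_13(x) by factoring powers of 13 out of the numerator and denominator: v_13(19/257049) = -4. Step 2 — apply |x|_p = p^{-v_p(x)} = 13^{4} = 28561.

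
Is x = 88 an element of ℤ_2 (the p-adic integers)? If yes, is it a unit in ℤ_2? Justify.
x ∈ ℤ_2 but not a unit; v_2(x) = 3 > 0

ℤ_2 = {x ∈ ℚ_2 : v_2(x) ≥ 0} and ℤ_2^× = {x ∈ ℤ_2 : v_2(x) = 0}. Here v_2(88) = v_2(num) − v_2(den) = 3; compare against these criteria.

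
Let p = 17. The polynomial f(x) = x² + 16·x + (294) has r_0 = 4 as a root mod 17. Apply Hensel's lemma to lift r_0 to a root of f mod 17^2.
r_1 = 157 (mod 289)

Hensel: r_{i+1} = r_i − f(r_i)·(f′(r_i))^{-1} mod 17^{i+2}, f′(x) = 2x + 16. Iterate:
  r_0 = 4 (mod 17)
  r_1 = 157 (mod 289)
Final: r = 157 satisfies f(r) ≡ 0 mod 17^2.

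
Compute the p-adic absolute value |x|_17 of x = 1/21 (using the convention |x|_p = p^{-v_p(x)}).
|1/21|_17 = 1

Step 1 — compute v_17(x) by factoring powers of 17 out of the numerator and denominator: v_17(1/21) = 0. Step 2 — apply |x|_p = p^{-v_p(x)} = 17^{0} = 1.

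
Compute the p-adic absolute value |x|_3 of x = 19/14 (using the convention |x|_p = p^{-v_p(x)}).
|19/14|_3 = 1

Step 1 — compute v_3(x) by factoring powers of 3 out of the numerator and denominator: v_3(19/14) = 0. Step 2 — apply |x|_p = p^{-v_p(x)} = 3^{0} = 1.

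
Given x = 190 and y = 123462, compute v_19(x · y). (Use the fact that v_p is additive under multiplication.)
v_19(23457780) = 4

v_p(x) = 1 (factor: 190 = 19^1 · 10); v_p(y) = 3 (factor: 123462 = 19^3 · 18). Additivity: v_p(xy) = v_p(x) + v_p(y) = 1 + 3 = 4. (Direct check: xy = 23457780 = 19^4 · (180).)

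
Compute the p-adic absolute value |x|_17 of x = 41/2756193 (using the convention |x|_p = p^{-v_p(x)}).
|41/2756193|_17 = 83521

Step 1 — compute v_17(x) by factoring powers of 17 out of the numerator and denominator: v_17(41/2756193) = -4. Step 2 — apply |x|_p = p^{-v_p(x)} = 17^{4} = 83521.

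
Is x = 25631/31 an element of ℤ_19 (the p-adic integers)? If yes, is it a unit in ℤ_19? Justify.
x ∈ ℤ_19 but not a unit; v_19(x) = 2 > 0

ℤ_19 = {x ∈ ℚ_19 : v_19(x) ≥ 0} and ℤ_19^× = {x ∈ ℤ_19 : v_19(x) = 0}. Here v_19(25631/31) = v_19(num) − v_19(den) = 2; compare against these criteria.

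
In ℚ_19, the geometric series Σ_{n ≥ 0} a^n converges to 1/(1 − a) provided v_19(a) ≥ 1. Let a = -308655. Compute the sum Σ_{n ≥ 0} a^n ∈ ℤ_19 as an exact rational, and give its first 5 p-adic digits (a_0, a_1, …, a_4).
Σ a^n = 1/(1 − a) = 1/308656;  first 5 digits = (1, 0, 0, 12, 16)

v_19(a) = 3 ≥ 1, so the series converges in ℤ_19 to 1/(1 − a) = 1/(1 − (-308655)) = 1/308656. Expand this rational in ℤ_19: compute digits iteratively via d_i = x_i mod 19, x_{i+1} = (x_i − d_i)/19. The first 5 digits are (1, 0, 0, 12, 16).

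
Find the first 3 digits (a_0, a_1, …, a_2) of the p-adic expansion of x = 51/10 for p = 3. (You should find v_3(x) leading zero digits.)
(a_0, …, a_2) = (0, 2, 2)

v_3(51/10) = 1, so a_0 = ... = a_0 = 0. Factor out: x = 3^1 · u with u = 17/10 a unit in ℤ_3. Expand u iteratively via a_{v+i} = u_i mod 3, u_{i+1} = (u_i − a_{v+i})/3:
  u_0 = 17/10;  a_1 = 2;  u_1 = (u_0 − 2)/3 = -1/10
  u_1 = -1/10;  a_2 = 2;  u_2 = (u_1 − 2)/3 = -7/10
Digits: (0, 2, 2).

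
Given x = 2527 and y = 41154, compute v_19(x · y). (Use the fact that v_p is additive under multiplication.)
v_19(103996158) = 5

v_p(x) = 2 (factor: 2527 = 19^2 · 7); v_p(y) = 3 (factor: 41154 = 19^3 · 6). Additivity: v_p(xy) = v_p(x) + v_p(y) = 2 + 3 = 5. (Direct check: xy = 103996158 = 19^5 · (42).)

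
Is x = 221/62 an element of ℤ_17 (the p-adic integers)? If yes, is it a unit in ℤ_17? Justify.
x ∈ ℤ_17 but not a unit; v_17(x) = 1 > 0

ℤ_17 = {x ∈ ℚ_17 : v_17(x) ≥ 0} and ℤ_17^× = {x ∈ ℤ_17 : v_17(x) = 0}. Here v_17(221/62) = v_17(num) − v_17(den) = 1; compare against these criteria.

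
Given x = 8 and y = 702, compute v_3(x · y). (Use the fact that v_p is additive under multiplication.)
v_3(5616) = 3

v_p(x) = 0 (factor: 8 = 3^0 · 8); v_p(y) = 3 (factor: 702 = 3^3 · 26). Additivity: v_p(xy) = v_p(x) + v_p(y) = 0 + 3 = 3. (Direct check: xy = 5616 = 3^3 · (208).)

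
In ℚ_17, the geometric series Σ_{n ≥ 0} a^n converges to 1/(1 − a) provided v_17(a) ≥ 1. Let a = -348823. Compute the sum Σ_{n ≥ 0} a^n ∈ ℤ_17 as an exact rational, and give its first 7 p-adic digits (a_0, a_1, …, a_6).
Σ a^n = 1/(1 − a) = 1/348824;  first 7 digits = (1, 0, 0, 14, 12, 16, 8)

v_17(a) = 3 ≥ 1, so the series converges in ℤ_17 to 1/(1 − a) = 1/(1 − (-348823)) = 1/348824. Expand this rational in ℤ_17: compute digits iteratively via d_i = x_i mod 17, x_{i+1} = (x_i − d_i)/17. The first 7 digits are (1, 0, 0, 14, 12, 16, 8).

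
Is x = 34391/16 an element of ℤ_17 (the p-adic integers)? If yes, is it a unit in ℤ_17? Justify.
x ∈ ℤ_17 but not a unit; v_17(x) = 3 > 0

ℤ_17 = {x ∈ ℚ_17 : v_17(x) ≥ 0} and ℤ_17^× = {x ∈ ℤ_17 : v_17(x) = 0}. Here v_17(34391/16) = v_17(num) − v_17(den) = 3; compare against these criteria.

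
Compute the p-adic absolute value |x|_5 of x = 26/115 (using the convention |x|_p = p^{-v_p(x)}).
|26/115|_5 = 5

Step 1 — compute v_5(x) by factoring powers of 5 out of the numerator and denominator: v_5(26/115) = -1. Step 2 — apply |x|_p = p^{-v_p(x)} = 5^{1} = 5.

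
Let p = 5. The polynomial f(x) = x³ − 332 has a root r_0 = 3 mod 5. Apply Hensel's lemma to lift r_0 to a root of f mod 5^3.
r_2 = 18 (mod 125)

Hensel: r_{i+1} = r_i − f(r_i)/f′(r_i) mod 5^{i+2}, where f′(x) = 3x². Iterate:
  r_0 = 3 (mod 5)
  r_1 = 18 (mod 25)
  r_2 = 18 (mod 125)
Final: r = 18 with f(r) ≡ 0 mod 5^3.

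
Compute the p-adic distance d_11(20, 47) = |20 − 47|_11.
d_11(20, 47) = 1

Step 1 — x − y = 20 − 47 = -27. Step 2 — v_11(-27) = 0 (factor: -27 = −(11^0 · 27); the sign does not affect v_p). Step 3 — |x − y|_11 = 11^{0} = 1.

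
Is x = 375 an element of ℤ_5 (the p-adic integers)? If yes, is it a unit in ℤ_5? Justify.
x ∈ ℤ_5 but not a unit; v_5(x) = 3 > 0

ℤ_5 = {x ∈ ℚ_5 : v_5(x) ≥ 0} and ℤ_5^× = {x ∈ ℤ_5 : v_5(x) = 0}. Here v_5(375) = v_5(num) − v_5(den) = 3; compare against these criteria.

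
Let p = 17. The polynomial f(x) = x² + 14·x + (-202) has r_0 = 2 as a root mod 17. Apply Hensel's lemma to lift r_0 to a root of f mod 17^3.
r_2 = 2773 (mod 4913)

Hensel: r_{i+1} = r_i − f(r_i)·(f′(r_i))^{-1} mod 17^{i+2}, f′(x) = 2x + 14. Iterate:
  r_0 = 2 (mod 17)
  r_1 = 172 (mod 289)
  r_2 = 2773 (mod 4913)
Final: r = 2773 satisfies f(r) ≡ 0 mod 17^3.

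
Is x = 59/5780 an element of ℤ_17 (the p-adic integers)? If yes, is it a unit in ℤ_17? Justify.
x ∉ ℤ_17 (v_17(x) = -2 < 0)

ℤ_17 = {x ∈ ℚ_17 : v_17(x) ≥ 0} and ℤ_17^× = {x ∈ ℤ_17 : v_17(x) = 0}. Here v_17(59/5780) = v_17(num) − v_17(den) = -2; compare against these criteria.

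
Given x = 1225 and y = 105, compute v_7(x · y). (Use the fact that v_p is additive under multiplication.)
v_7(128625) = 3

v_p(x) = 2 (factor: 1225 = 7^2 · 25); v_p(y) = 1 (factor: 105 = 7^1 · 15). Additivity: v_p(xy) = v_p(x) + v_p(y) = 2 + 1 = 3. (Direct check: xy = 128625 = 7^3 · (375).)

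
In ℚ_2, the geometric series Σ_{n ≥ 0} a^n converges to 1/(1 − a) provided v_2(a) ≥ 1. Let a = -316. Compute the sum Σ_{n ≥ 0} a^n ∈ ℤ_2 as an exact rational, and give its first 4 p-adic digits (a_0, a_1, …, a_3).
Σ a^n = 1/(1 − a) = 1/317;  first 4 digits = (1, 0, 1, 0)

v_2(a) = 2 ≥ 1, so the series converges in ℤ_2 to 1/(1 − a) = 1/(1 − (-316)) = 1/317. Expand this rational in ℤ_2: compute digits iteratively via d_i = x_i mod 2, x_{i+1} = (x_i − d_i)/2. The first 4 digits are (1, 0, 1, 0).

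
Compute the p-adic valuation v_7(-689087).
v_7(-689087) = 5

v_7(n) is the largest exponent k such that 7^k divides n. Factor out: -689087 = -7^5 · 41. (Sign doesn't affect v_p.) So v_7(-689087) = 5.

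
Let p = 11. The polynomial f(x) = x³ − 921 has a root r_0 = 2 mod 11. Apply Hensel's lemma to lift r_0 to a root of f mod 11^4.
r_3 = 5997 (mod 14641)

Hensel: r_{i+1} = r_i − f(r_i)/f′(r_i) mod 11^{i+2}, where f′(x) = 3x². Iterate:
  r_0 = 2 (mod 11)
  r_1 = 68 (mod 121)
  r_2 = 673 (mod 1331)
  r_3 = 5997 (mod 14641)
Final: r = 5997 with f(r) ≡ 0 mod 11^4.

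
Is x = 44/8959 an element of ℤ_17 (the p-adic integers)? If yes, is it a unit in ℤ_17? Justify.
x ∉ ℤ_17 (v_17(x) = -2 < 0)

ℤ_17 = {x ∈ ℚ_17 : v_17(x) ≥ 0} and ℤ_17^× = {x ∈ ℤ_17 : v_17(x) = 0}. Here v_17(44/8959) = v_17(num) − v_17(den) = -2; compare against these criteria.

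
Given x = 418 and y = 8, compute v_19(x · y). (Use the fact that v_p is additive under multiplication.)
v_19(3344) = 1

v_p(x) = 1 (factor: 418 = 19^1 · 22); v_p(y) = 0 (factor: 8 = 19^0 · 8). Additivity: v_p(xy) = v_p(x) + v_p(y) = 1 + 0 = 1. (Direct check: xy = 3344 = 19^1 · (176).)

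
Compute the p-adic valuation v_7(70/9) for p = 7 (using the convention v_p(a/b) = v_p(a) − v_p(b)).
v_7(70/9) = 1

Factor powers of 7 from the numerator and denominator of the reduced fraction: 70 = 7^1 · 10 and 9 = 7^0 · 9. Apply v_p(a/b) = v_p(a) − v_p(b): v_7(70/9) = 1 − 0 = 1.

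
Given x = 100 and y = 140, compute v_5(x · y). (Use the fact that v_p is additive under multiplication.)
v_5(14000) = 3

v_p(x) = 2 (factor: 100 = 5^2 · 4); v_p(y) = 1 (factor: 140 = 5^1 · 28). Additivity: v_p(xy) = v_p(x) + v_p(y) = 2 + 1 = 3. (Direct check: xy = 14000 = 5^3 · (112).)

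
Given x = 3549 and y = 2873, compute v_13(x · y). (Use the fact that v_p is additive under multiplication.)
v_13(10196277) = 4

v_p(x) = 2 (factor: 3549 = 13^2 · 21); v_p(y) = 2 (factor: 2873 = 13^2 · 17). Additivity: v_p(xy) = v_p(x) + v_p(y) = 2 + 2 = 4. (Direct check: xy = 10196277 = 13^4 · (357).)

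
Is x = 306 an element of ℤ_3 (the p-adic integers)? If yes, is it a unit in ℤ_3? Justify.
x ∈ ℤ_3 but not a unit; v_3(x) = 2 > 0

ℤ_3 = {x ∈ ℚ_3 : v_3(x) ≥ 0} and ℤ_3^× = {x ∈ ℤ_3 : v_3(x) = 0}. Here v_3(306) = v_3(num) − v_3(den) = 2; compare against these criteria.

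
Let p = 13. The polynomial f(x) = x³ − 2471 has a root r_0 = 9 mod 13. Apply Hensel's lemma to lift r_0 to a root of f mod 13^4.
r_3 = 5404 (mod 28561)

Hensel: r_{i+1} = r_i − f(r_i)/f′(r_i) mod 13^{i+2}, where f′(x) = 3x². Iterate:
  r_0 = 9 (mod 13)
  r_1 = 165 (mod 169)
  r_2 = 1010 (mod 2197)
  r_3 = 5404 (mod 28561)
Final: r = 5404 with f(r) ≡ 0 mod 13^4.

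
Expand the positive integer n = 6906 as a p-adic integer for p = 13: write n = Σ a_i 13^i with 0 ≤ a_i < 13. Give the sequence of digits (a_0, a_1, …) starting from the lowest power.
(a_0, a_1, …) = (3, 11, 1, 3)

Repeated division by 13 gives the digits low-to-high: 6906 = 3 + 11·13^1 + 1·13^2 + 3·13^3. Digit sequence: (3, 11, 1, 3).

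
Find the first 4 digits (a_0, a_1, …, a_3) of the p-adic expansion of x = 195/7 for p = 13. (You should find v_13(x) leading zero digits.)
(a_0, …, a_3) = (0, 4, 11, 1)

v_13(195/7) = 1, so a_0 = ... = a_0 = 0. Factor out: x = 13^1 · u with u = 15/7 a unit in ℤ_13. Expand u iteratively via a_{v+i} = u_i mod 13, u_{i+1} = (u_i − a_{v+i})/13:
  u_0 = 15/7;  a_1 = 4;  u_1 = (u_0 − 4)/13 = -1/7
  u_1 = -1/7;  a_2 = 11;  u_2 = (u_1 − 11)/13 = -6/7
  u_2 = -6/7;  a_3 = 1;  u_3 = (u_2 − 1)/13 = -1/7
Digits: (0, 4, 11, 1).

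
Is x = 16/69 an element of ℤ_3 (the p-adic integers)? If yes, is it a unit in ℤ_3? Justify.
x ∉ ℤ_3 (v_3(x) = -1 < 0)

ℤ_3 = {x ∈ ℚ_3 : v_3(x) ≥ 0} and ℤ_3^× = {x ∈ ℤ_3 : v_3(x) = 0}. Here v_3(16/69) = v_3(num) − v_3(den) = -1; compare against these criteria.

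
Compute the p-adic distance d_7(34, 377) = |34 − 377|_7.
d_7(34, 377) = 1/343

Step 1 — x − y = 34 − 377 = -343. Step 2 — v_7(-343) = 3 (factor: -343 = −(7^3 · 1); the sign does not affect v_p). Step 3 — |x − y|_7 = 7^{-3} = 1/343.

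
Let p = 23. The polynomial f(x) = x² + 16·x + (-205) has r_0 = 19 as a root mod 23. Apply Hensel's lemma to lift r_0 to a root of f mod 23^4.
r_3 = 262610 (mod 279841)

Hensel: r_{i+1} = r_i − f(r_i)·(f′(r_i))^{-1} mod 23^{i+2}, f′(x) = 2x + 16. Iterate:
  r_0 = 19 (mod 23)
  r_1 = 226 (mod 529)
  r_2 = 7103 (mod 12167)
  r_3 = 262610 (mod 279841)
Final: r = 262610 satisfies f(r) ≡ 0 mod 23^4.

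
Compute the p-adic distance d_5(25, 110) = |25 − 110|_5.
d_5(25, 110) = 1/5

Step 1 — x − y = 25 − 110 = -85. Step 2 — v_5(-85) = 1 (factor: -85 = −(5^1 · 17); the sign does not affect v_p). Step 3 — |x − y|_5 = 5^{-1} = 1/5.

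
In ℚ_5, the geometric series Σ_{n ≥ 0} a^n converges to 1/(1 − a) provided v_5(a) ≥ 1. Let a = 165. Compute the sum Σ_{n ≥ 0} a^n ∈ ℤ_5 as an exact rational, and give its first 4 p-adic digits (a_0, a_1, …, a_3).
Σ a^n = 1/(1 − a) = -1/164;  first 4 digits = (1, 3, 0, 1)

v_5(a) = 1 ≥ 1, so the series converges in ℤ_5 to 1/(1 − a) = 1/(1 − 165) = -1/164. Expand this rational in ℤ_5: compute digits iteratively via d_i = x_i mod 5, x_{i+1} = (x_i − d_i)/5. The first 4 digits are (1, 3, 0, 1).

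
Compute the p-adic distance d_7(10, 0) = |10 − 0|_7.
d_7(10, 0) = 1

Step 1 — x − y = 10 − 0 = 10. Step 2 — v_7(10) = 0 (factor: 10 = (7^0 · 10); the sign does not affect v_p). Step 3 — |x − y|_7 = 7^{0} = 1.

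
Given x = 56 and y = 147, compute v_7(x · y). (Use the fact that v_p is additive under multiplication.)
v_7(8232) = 3

v_p(x) = 1 (factor: 56 = 7^1 · 8); v_p(y) = 2 (factor: 147 = 7^2 · 3). Additivity: v_p(xy) = v_p(x) + v_p(y) = 1 + 2 = 3. (Direct check: xy = 8232 = 7^3 · (24).)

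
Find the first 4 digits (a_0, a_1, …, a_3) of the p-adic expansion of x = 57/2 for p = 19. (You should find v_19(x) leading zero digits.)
(a_0, …, a_3) = (0, 11, 9, 9)

v_19(57/2) = 1, so a_0 = ... = a_0 = 0. Factor out: x = 19^1 · u with u = 3/2 a unit in ℤ_19. Expand u iteratively via a_{v+i} = u_i mod 19, u_{i+1} = (u_i − a_{v+i})/19:
  u_0 = 3/2;  a_1 = 11;  u_1 = (u_0 − 11)/19 = -1/2
  u_1 = -1/2;  a_2 = 9;  u_2 = (u_1 − 9)/19 = -1/2
  u_2 = -1/2;  a_3 = 9;  u_3 = (u_2 − 9)/19 = -1/2
Digits: (0, 11, 9, 9).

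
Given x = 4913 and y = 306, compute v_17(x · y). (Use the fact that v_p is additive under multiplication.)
v_17(1503378) = 4

v_p(x) = 3 (factor: 4913 = 17^3 · 1); v_p(y) = 1 (factor: 306 = 17^1 · 18). Additivity: v_p(xy) = v_p(x) + v_p(y) = 3 + 1 = 4. (Direct check: xy = 1503378 = 17^4 · (18).)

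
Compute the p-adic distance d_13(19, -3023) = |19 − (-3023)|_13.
d_13(19, -3023) = 1/169

Step 1 — x − y = 19 − (-3023) = 3042. Step 2 — v_13(3042) = 2 (factor: 3042 = (13^2 · 18); the sign does not affect v_p). Step 3 — |x − y|_13 = 13^{-2} = 1/169.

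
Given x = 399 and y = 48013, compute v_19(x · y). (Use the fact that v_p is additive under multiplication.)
v_19(19157187) = 4

v_p(x) = 1 (factor: 399 = 19^1 · 21); v_p(y) = 3 (factor: 48013 = 19^3 · 7). Additivity: v_p(xy) = v_p(x) + v_p(y) = 1 + 3 = 4. (Direct check: xy = 19157187 = 19^4 · (147).)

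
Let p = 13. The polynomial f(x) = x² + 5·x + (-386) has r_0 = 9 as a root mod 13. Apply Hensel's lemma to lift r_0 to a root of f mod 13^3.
r_2 = 373 (mod 2197)

Hensel: r_{i+1} = r_i − f(r_i)·(f′(r_i))^{-1} mod 13^{i+2}, f′(x) = 2x + 5. Iterate:
  r_0 = 9 (mod 13)
  r_1 = 35 (mod 169)
  r_2 = 373 (mod 2197)
Final: r = 373 satisfies f(r) ≡ 0 mod 13^3.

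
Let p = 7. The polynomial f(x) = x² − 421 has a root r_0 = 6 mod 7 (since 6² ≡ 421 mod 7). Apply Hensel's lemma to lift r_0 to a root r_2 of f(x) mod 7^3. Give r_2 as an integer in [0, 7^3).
r_2 = 230 (mod 343)

Hensel's recurrence: r_{i+1} = r_i − f(r_i)·(f′(r_i))^{-1} mod 7^{i+2}, with f′(x) = 2x. Iterate:
  r_0 = 6 (mod 7)
  r_1 = 34 (mod 49)
  r_2 = 230 (mod 343)
Final: r_2 = 230, and one checks f(r_2) ≡ 0 mod 7^3.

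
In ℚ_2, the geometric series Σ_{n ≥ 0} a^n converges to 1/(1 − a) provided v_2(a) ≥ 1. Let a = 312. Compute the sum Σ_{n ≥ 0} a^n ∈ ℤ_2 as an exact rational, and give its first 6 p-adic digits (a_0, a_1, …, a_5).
Σ a^n = 1/(1 − a) = -1/311;  first 6 digits = (1, 0, 0, 1, 1, 1)

v_2(a) = 3 ≥ 1, so the series converges in ℤ_2 to 1/(1 − a) = 1/(1 − 312) = -1/311. Expand this rational in ℤ_2: compute digits iteratively via d_i = x_i mod 2, x_{i+1} = (x_i − d_i)/2. The first 6 digits are (1, 0, 0, 1, 1, 1).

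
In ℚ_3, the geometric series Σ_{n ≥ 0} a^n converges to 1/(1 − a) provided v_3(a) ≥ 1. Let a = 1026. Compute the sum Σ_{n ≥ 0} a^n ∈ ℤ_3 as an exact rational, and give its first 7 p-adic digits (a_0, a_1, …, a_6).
Σ a^n = 1/(1 − a) = -1/1025;  first 7 digits = (1, 0, 0, 2, 0, 1, 2)

v_3(a) = 3 ≥ 1, so the series converges in ℤ_3 to 1/(1 − a) = 1/(1 − 1026) = -1/1025. Expand this rational in ℤ_3: compute digits iteratively via d_i = x_i mod 3, x_{i+1} = (x_i − d_i)/3. The first 7 digits are (1, 0, 0, 2, 0, 1, 2).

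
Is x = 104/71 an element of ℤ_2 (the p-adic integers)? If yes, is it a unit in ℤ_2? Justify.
x ∈ ℤ_2 but not a unit; v_2(x) = 3 > 0

ℤ_2 = {x ∈ ℚ_2 : v_2(x) ≥ 0} and ℤ_2^× = {x ∈ ℤ_2 : v_2(x) = 0}. Here v_2(104/71) = v_2(num) − v_2(den) = 3; compare against these criteria.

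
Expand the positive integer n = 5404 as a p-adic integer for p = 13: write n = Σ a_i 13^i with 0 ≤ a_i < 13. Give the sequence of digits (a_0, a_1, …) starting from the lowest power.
(a_0, a_1, …) = (9, 12, 5, 2)

Repeated division by 13 gives the digits low-to-high: 5404 = 9 + 12·13^1 + 5·13^2 + 2·13^3. Digit sequence: (9, 12, 5, 2).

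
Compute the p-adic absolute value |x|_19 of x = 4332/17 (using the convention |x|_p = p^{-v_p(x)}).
|4332/17|_19 = 1/361

Step 1 — compute v_19(x) by factoring powers of 19 out of the numerator and denominator: v_19(4332/17) = 2. Step 2 — apply |x|_p = p^{-v_p(x)} = 19^{-2} = 1/361.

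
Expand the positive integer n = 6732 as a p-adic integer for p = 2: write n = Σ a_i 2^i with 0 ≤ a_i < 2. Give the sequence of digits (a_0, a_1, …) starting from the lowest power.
(a_0, a_1, …) = (0, 0, 1, 1, 0, 0, 1, 0, 0, 1, 0, 1, 1)

Repeated division by 2 gives the digits low-to-high: 6732 = 1·2^2 + 1·2^3 + 1·2^6 + 1·2^9 + 1·2^11 + 1·2^12. Digit sequence: (0, 0, 1, 1, 0, 0, 1, 0, 0, 1, 0, 1, 1).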